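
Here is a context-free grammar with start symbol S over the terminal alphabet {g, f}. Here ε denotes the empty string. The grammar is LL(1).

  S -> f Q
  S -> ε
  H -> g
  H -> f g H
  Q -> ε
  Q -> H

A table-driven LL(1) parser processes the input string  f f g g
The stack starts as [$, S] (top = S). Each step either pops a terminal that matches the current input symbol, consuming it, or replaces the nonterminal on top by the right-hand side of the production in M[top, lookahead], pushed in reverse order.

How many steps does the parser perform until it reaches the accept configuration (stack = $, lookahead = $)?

     Stack    Input      Action
  1  $ S      f f g g $  expand S -> f Q
  2  $ Q f    f f g g $  match f
  3  $ Q      f g g $    expand Q -> H
  4  $ H      f g g $    expand H -> f g H
  5  $ H g f  f g g $    match f
  6  $ H g    g g $      match g
  7  $ H      g $        expand H -> g
  8  $ g      g $        match g
Accept reached after 8 steps.

8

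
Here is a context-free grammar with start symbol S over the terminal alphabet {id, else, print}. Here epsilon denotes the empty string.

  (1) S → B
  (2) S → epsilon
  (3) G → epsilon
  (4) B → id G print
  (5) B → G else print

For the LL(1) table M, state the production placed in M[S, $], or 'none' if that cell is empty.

S → epsilon

FIRST(G): from G→epsilon we get {epsilon}. So FIRST(G) = {epsilon}.
FIRST(B): from B→id G print we get {id}; from B→G else print we get {else}. So FIRST(B) = {else, id}.
FIRST(S): from S→B we get {else, id}; from S→epsilon we get {epsilon}. So FIRST(S) = {epsilon, else, id}.
FOLLOW(S) includes $ since S is the start symbol.
FOLLOW(S): S appears on no right-hand side. Thus FOLLOW(S) = {$}.
For S → B: FIRST(B) = {else, id}, so it goes in M[S, t] for t ∈ {else, id}.
For S → epsilon: FIRST(epsilon) = {epsilon}, so it goes in M[S, t] for t ∈ {}; since epsilon ∈ FIRST, also for every t ∈ FOLLOW(S) = {$}.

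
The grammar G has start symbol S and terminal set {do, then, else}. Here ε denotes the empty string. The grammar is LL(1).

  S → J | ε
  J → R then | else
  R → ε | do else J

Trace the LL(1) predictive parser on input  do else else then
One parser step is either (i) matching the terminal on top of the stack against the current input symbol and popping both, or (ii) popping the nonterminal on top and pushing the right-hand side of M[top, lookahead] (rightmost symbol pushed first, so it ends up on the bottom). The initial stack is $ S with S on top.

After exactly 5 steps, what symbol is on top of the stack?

J

     Stack             Input                Action
  1  $ S               do else else then $  expand S → J
  2  $ J               do else else then $  expand J → R then
  3  $ then R          do else else then $  expand R → do else J
  4  $ then J else do  do else else then $  match do
  5  $ then J else     else else then $     match else
Stack after step 5: $ then J (top = J).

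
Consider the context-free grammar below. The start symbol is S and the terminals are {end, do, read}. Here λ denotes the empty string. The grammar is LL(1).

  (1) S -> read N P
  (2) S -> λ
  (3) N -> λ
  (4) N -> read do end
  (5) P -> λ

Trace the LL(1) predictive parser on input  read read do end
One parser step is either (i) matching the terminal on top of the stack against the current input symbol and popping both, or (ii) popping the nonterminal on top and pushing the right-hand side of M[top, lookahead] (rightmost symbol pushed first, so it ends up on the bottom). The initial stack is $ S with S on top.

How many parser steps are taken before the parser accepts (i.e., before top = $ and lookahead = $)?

7

     Stack            Input               Action
  1  $ S              read read do end $  expand S -> read N P
  2  $ P N read       read read do end $  match read
  3  $ P N            read do end $       expand N -> read do end
  4  $ P end do read  read do end $       match read
  5  $ P end do       do end $            match do
  6  $ P end          end $               match end
  7  $ P              $                   expand P -> λ
Accept reached after 7 steps.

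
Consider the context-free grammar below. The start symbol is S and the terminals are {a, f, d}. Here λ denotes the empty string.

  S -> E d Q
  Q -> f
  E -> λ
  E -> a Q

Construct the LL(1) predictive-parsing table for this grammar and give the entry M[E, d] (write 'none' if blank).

FIRST(Q): from Q->f we get {f}. So FIRST(Q) = {f}.
FIRST(E): from E->λ we get {λ}; from E->a Q we get {a}. So FIRST(E) = {λ, a}.
FIRST(S): from S->E d Q we get {a, d}. So FIRST(S) = {a, d}.
FOLLOW(S) includes $ since S is the start symbol.
FOLLOW(E): in S->E d Q, E is followed by d Q with FIRST {d}. Thus FOLLOW(E) = {d}.
For E -> λ: FIRST(λ) = {λ}, so it goes in M[E, t] for t ∈ {}; since λ ∈ FIRST, also for every t ∈ FOLLOW(E) = {d}.
For E -> a Q: FIRST(a Q) = {a}, so it goes in M[E, t] for t ∈ {a}.

E -> λ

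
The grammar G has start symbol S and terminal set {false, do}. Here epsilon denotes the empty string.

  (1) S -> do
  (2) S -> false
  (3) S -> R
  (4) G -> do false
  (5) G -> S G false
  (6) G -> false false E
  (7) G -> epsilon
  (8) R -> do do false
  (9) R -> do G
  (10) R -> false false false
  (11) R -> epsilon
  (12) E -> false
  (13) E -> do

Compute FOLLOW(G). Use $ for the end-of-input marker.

{$, do, false}

FIRST(R) = {epsilon, do, false}
FIRST(E) = {do, false}
FIRST(S) = {epsilon, do, false}  (via R)
FIRST(G) = {epsilon, do, false}  (via S G false)
FOLLOW(S) includes $ since S is the start symbol.
FOLLOW(S): in G->S G false, S is followed by G false with FIRST {do, false}. Thus FOLLOW(S) = {$, do, false}.
FOLLOW(R): in S->R, the suffix after R is empty, so FOLLOW(R) ⊇ FOLLOW(S) = {$, do, false}. Thus FOLLOW(R) = {$, do, false}.
FOLLOW(G): in G->S G false, G is followed by false with FIRST {false}; in R->do G, the suffix after G is empty, so FOLLOW(G) ⊇ FOLLOW(R) = {$, do, false}. Thus FOLLOW(G) = {$, do, false}.
FOLLOW(E): in G->false false E, the suffix after E is empty, so FOLLOW(E) ⊇ FOLLOW(G) = {$, do, false}. Thus FOLLOW(E) = {$, do, false}.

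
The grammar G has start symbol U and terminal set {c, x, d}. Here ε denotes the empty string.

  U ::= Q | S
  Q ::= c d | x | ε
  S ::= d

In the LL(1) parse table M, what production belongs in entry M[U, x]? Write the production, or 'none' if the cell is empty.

FIRST(Q): from Q::=c d we get {c}; from Q::=x we get {x}; from Q::=ε we get {ε}. So FIRST(Q) = {ε, c, x}.
FIRST(S): from S::=d we get {d}. So FIRST(S) = {d}.
FIRST(U): from U::=Q we get {ε, c, x}; from U::=S we get {d}. So FIRST(U) = {ε, c, d, x}.
FOLLOW(U) includes $ since U is the start symbol.
FOLLOW(U): U appears on no right-hand side. Thus FOLLOW(U) = {$}.
For U ::= Q: FIRST(Q) = {ε, c, x}, so it goes in M[U, t] for t ∈ {c, x}; since ε ∈ FIRST, also for every t ∈ FOLLOW(U) = {$}.
For U ::= S: FIRST(S) = {d}, so it goes in M[U, t] for t ∈ {d}.

U ::= Q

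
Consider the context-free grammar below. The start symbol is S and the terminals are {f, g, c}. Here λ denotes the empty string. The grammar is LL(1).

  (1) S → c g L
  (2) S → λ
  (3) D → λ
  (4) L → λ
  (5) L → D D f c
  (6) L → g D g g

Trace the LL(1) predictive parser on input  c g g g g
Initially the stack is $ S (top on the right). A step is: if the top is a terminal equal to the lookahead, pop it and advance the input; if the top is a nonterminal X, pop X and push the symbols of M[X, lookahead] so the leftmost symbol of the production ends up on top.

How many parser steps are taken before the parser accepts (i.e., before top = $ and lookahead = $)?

step 1: stack=$ S  input=c g g g g $  — expand S → c g L
step 2: stack=$ L g c  input=c g g g g $  — match c
step 3: stack=$ L g  input=g g g g $  — match g
step 4: stack=$ L  input=g g g $  — expand L → g D g g
step 5: stack=$ g g D g  input=g g g $  — match g
step 6: stack=$ g g D  input=g g $  — expand D → λ
step 7: stack=$ g g  input=g g $  — match g
step 8: stack=$ g  input=g $  — match g
Accept reached after 8 steps.

8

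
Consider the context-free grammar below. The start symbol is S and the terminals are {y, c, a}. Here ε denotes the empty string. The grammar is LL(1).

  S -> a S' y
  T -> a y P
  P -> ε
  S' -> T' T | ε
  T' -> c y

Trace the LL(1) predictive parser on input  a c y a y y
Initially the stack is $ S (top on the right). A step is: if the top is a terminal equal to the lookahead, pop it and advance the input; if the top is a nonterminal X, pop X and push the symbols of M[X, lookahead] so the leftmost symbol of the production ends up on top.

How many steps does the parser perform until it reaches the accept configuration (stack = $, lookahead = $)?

11

step 1: stack=$ S  input=a c y a y y $  — expand S -> a S' y
step 2: stack=$ y S' a  input=a c y a y y $  — match a
step 3: stack=$ y S'  input=c y a y y $  — expand S' -> T' T
step 4: stack=$ y T T'  input=c y a y y $  — expand T' -> c y
step 5: stack=$ y T y c  input=c y a y y $  — match c
step 6: stack=$ y T y  input=y a y y $  — match y
step 7: stack=$ y T  input=a y y $  — expand T -> a y P
step 8: stack=$ y P y a  input=a y y $  — match a
step 9: stack=$ y P y  input=y y $  — match y
step 10: stack=$ y P  input=y $  — expand P -> ε
step 11: stack=$ y  input=y $  — match y
Accept reached after 11 steps.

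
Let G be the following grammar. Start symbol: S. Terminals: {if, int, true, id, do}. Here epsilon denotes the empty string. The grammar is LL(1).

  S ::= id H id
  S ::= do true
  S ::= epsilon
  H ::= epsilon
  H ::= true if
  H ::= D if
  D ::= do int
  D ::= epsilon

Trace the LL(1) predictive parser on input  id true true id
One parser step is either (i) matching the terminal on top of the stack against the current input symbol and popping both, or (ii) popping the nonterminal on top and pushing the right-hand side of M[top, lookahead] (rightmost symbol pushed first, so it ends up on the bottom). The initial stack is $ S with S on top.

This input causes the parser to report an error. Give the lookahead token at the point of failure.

true

     Stack         Input              Action
  1  $ S           id true true id $  expand S ::= id H id
  2  $ id H id     id true true id $  match id
  3  $ id H        true true id $     expand H ::= true if
  4  $ id if true  true true id $     match true
  5  $ id if       true id $          error: top is terminal if but lookahead is true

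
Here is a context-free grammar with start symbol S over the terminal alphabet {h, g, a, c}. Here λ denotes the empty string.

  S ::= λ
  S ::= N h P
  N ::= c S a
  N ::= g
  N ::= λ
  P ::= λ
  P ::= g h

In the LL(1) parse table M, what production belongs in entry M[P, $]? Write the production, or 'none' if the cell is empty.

P ::= λ

FIRST(N): from N::=c S a we get {c}; from N::=g we get {g}; from N::=λ we get {λ}. So FIRST(N) = {λ, c, g}.
FIRST(P): from P::=λ we get {λ}; from P::=g h we get {g}. So FIRST(P) = {λ, g}.
FIRST(S): from S::=λ we get {λ}; from S::=N h P we get {c, g, h}. So FIRST(S) = {λ, c, g, h}.
FOLLOW(S) includes $ since S is the start symbol.
FOLLOW(S): in N::=c S a, S is followed by a with FIRST {a}. Thus FOLLOW(S) = {$, a}.
FOLLOW(P): in S::=N h P, the suffix after P is empty, so FOLLOW(P) ⊇ FOLLOW(S) = {$, a}. Thus FOLLOW(P) = {$, a}.
For P ::= λ: FIRST(λ) = {λ}, so it goes in M[P, t] for t ∈ {}; since λ ∈ FIRST, also for every t ∈ FOLLOW(P) = {$, a}.
For P ::= g h: FIRST(g h) = {g}, so it goes in M[P, t] for t ∈ {g}.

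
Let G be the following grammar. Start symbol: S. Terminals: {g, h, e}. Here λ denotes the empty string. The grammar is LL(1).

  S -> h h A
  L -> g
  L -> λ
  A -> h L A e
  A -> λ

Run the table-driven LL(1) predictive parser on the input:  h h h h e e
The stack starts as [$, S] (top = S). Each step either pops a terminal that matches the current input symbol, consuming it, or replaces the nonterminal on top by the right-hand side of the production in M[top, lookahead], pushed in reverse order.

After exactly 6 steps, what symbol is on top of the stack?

A

     Stack      Input          Action
  1  $ S        h h h h e e $  expand S -> h h A
  2  $ A h h    h h h h e e $  match h
  3  $ A h      h h h e e $    match h
  4  $ A        h h e e $      expand A -> h L A e
  5  $ e A L h  h h e e $      match h
  6  $ e A L    h e e $        expand L -> λ
Stack after step 6: $ e A (top = A).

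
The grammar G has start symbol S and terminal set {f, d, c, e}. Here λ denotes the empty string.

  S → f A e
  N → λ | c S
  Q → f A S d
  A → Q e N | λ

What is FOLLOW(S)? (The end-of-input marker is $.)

FIRST(S): from S→f A e we get {f}. So FIRST(S) = {f}.
FIRST(N): from N→λ we get {λ}; from N→c S we get {c}. So FIRST(N) = {λ, c}.
FIRST(Q): from Q→f A S d we get {f}. So FIRST(Q) = {f}.
FIRST(A): from A→Q e N we get {f}; from A→λ we get {λ}. So FIRST(A) = {λ, f}.
FOLLOW(S) includes $ since S is the start symbol.
FOLLOW(Q): in A→Q e N, Q is followed by e N with FIRST {e}. Thus FOLLOW(Q) = {e}.
FOLLOW(A): in S→f A e, A is followed by e with FIRST {e}; in Q→f A S d, A is followed by S d with FIRST {f}. Thus FOLLOW(A) = {e, f}.
FOLLOW(N): in A→Q e N, the suffix after N is empty, so FOLLOW(N) ⊇ FOLLOW(A) = {e, f}. Thus FOLLOW(N) = {e, f}.
FOLLOW(S): in N→c S, the suffix after S is empty, so FOLLOW(S) ⊇ FOLLOW(N) = {e, f}; in Q→f A S d, S is followed by d with FIRST {d}. Thus FOLLOW(S) = {$, d, e, f}.

{$, d, e, f}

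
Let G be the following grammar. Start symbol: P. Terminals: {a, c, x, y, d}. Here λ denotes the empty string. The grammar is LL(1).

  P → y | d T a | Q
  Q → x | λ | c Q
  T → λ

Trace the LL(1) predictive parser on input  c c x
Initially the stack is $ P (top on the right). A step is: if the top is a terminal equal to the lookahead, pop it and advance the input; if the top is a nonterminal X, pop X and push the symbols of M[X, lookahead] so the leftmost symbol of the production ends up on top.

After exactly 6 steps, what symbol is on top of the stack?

x

step 1: stack=$ P  input=c c x $  — expand P → Q
step 2: stack=$ Q  input=c c x $  — expand Q → c Q
step 3: stack=$ Q c  input=c c x $  — match c
step 4: stack=$ Q  input=c x $  — expand Q → c Q
step 5: stack=$ Q c  input=c x $  — match c
step 6: stack=$ Q  input=x $  — expand Q → x
Stack after step 6: $ x (top = x).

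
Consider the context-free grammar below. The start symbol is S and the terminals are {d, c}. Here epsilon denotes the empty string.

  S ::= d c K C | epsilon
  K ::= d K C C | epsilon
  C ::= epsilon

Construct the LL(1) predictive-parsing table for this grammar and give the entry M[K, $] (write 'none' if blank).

K ::= epsilon

FIRST(S) = {epsilon, d}
FIRST(K) = {epsilon, d}
FIRST(C) = {epsilon}
FOLLOW(S) includes $ since S is the start symbol.
FOLLOW(S): S appears on no right-hand side. Thus FOLLOW(S) = {$}.
FOLLOW(K): in S::=d c K C, K is followed by C with FIRST {epsilon}; in S::=d c K C, the suffix after K is nullable, so FOLLOW(K) ⊇ FOLLOW(S) = {$}; in K::=d K C C, K is followed by C C with FIRST {epsilon}; in K::=d K C C, the suffix after K is nullable (adds nothing new). Thus FOLLOW(K) = {$}.
For K ::= d K C C: FIRST(d K C C) = {d}, so it goes in M[K, t] for t ∈ {d}.
For K ::= epsilon: FIRST(epsilon) = {epsilon}, so it goes in M[K, t] for t ∈ {}; since epsilon ∈ FIRST, also for every t ∈ FOLLOW(K) = {$}.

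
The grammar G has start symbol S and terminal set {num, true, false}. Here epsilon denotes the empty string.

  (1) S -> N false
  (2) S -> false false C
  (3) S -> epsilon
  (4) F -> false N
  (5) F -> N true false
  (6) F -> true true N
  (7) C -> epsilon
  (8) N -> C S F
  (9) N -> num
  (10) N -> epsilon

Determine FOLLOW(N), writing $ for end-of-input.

{false, true}

FIRST(C) = {epsilon}
FIRST(S) = {epsilon, false, num, true}  (via N false)
FIRST(F) = {false, num, true}  (via N true false)
FIRST(N) = {epsilon, false, num, true}  (via C S F)
FOLLOW(S) includes $ since S is the start symbol.
FOLLOW(S): in N->C S F, S is followed by F with FIRST {false, num, true}. Thus FOLLOW(S) = {$, false, num, true}.
FOLLOW(C): in S->false false C, the suffix after C is empty, so FOLLOW(C) ⊇ FOLLOW(S) = {$, false, num, true}; in N->C S F, C is followed by S F with FIRST {false, num, true}. Thus FOLLOW(C) = {$, false, num, true}.
FOLLOW(F): in N->C S F, the suffix after F is empty, so FOLLOW(F) ⊇ FOLLOW(N) = {false, true}. Thus FOLLOW(F) = {false, true}.
FOLLOW(N): in S->N false, N is followed by false with FIRST {false}; in F->false N, the suffix after N is empty, so FOLLOW(N) ⊇ FOLLOW(F) = {false, true}; in F->N true false, N is followed by true false with FIRST {true}; in F->true true N, the suffix after N is empty, so FOLLOW(N) ⊇ FOLLOW(F) = {false, true}. Thus FOLLOW(N) = {false, true}.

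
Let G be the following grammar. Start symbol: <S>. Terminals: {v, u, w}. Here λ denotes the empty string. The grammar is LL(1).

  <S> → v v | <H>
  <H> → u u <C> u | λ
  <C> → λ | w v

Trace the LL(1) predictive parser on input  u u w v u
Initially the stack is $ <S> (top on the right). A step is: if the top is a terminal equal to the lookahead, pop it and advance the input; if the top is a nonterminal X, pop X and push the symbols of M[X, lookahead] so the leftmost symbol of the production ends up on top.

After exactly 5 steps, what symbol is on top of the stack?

step 1: stack=$ <S>  input=u u w v u $  — expand <S> → <H>
step 2: stack=$ <H>  input=u u w v u $  — expand <H> → u u <C> u
step 3: stack=$ u <C> u u  input=u u w v u $  — match u
step 4: stack=$ u <C> u  input=u w v u $  — match u
step 5: stack=$ u <C>  input=w v u $  — expand <C> → w v
Stack after step 5: $ u v w (top = w).

w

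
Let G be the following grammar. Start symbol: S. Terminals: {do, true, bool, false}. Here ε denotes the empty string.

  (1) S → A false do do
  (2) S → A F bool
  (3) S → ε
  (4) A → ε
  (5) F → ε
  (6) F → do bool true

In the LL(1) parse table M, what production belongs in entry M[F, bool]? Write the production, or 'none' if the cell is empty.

F → ε

FIRST(A): from A→ε we get {ε}. So FIRST(A) = {ε}.
FIRST(F): from F→ε we get {ε}; from F→do bool true we get {do}. So FIRST(F) = {ε, do}.
FIRST(S): from S→A false do do we get {false}; from S→A F bool we get {bool, do}; from S→ε we get {ε}. So FIRST(S) = {ε, bool, do, false}.
FOLLOW(S) includes $ since S is the start symbol.
FOLLOW(F): in S→A F bool, F is followed by bool with FIRST {bool}. Thus FOLLOW(F) = {bool}.
For F → ε: FIRST(ε) = {ε}, so it goes in M[F, t] for t ∈ {}; since ε ∈ FIRST, also for every t ∈ FOLLOW(F) = {bool}.
For F → do bool true: FIRST(do bool true) = {do}, so it goes in M[F, t] for t ∈ {do}.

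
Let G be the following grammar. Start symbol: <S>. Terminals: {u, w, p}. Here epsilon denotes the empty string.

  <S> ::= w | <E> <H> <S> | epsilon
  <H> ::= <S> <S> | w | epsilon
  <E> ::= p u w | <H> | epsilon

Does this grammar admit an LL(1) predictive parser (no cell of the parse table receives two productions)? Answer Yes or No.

FIRST(<S>) = {epsilon, p, w}
FIRST(<H>) = {epsilon, p, w}
FIRST(<E>) = {epsilon, p, w}
FOLLOW(<S>) = {$, p, w}
FOLLOW(<H>) = {$, p, w}
FOLLOW(<E>) = {$, p, w}
Cell M[<E>, $] receives both <E> ::= <H> and <E> ::= epsilon — the grammar is not LL(1).

No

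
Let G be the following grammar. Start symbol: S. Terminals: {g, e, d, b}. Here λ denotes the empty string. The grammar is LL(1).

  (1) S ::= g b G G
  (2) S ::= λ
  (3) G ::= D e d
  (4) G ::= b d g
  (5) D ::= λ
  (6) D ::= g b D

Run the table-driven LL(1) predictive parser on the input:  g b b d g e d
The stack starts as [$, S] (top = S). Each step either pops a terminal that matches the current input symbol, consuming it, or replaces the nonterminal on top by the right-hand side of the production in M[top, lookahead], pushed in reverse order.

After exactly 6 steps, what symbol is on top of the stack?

step 1: stack=$ S  input=g b b d g e d $  — expand S ::= g b G G
step 2: stack=$ G G b g  input=g b b d g e d $  — match g
step 3: stack=$ G G b  input=b b d g e d $  — match b
step 4: stack=$ G G  input=b d g e d $  — expand G ::= b d g
step 5: stack=$ G g d b  input=b d g e d $  — match b
step 6: stack=$ G g d  input=d g e d $  — match d
Stack after step 6: $ G g (top = g).

g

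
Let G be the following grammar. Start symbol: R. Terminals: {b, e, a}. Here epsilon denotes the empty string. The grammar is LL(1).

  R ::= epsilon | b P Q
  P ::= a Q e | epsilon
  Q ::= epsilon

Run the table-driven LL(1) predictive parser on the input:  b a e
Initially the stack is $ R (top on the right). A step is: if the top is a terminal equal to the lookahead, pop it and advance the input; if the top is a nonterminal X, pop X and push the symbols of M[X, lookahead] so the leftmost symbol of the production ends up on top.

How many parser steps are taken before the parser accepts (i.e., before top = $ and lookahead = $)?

7

step 1: stack=$ R  input=b a e $  — expand R ::= b P Q
step 2: stack=$ Q P b  input=b a e $  — match b
step 3: stack=$ Q P  input=a e $  — expand P ::= a Q e
step 4: stack=$ Q e Q a  input=a e $  — match a
step 5: stack=$ Q e Q  input=e $  — expand Q ::= epsilon
step 6: stack=$ Q e  input=e $  — match e
step 7: stack=$ Q  input=$  — expand Q ::= epsilon
Accept reached after 7 steps.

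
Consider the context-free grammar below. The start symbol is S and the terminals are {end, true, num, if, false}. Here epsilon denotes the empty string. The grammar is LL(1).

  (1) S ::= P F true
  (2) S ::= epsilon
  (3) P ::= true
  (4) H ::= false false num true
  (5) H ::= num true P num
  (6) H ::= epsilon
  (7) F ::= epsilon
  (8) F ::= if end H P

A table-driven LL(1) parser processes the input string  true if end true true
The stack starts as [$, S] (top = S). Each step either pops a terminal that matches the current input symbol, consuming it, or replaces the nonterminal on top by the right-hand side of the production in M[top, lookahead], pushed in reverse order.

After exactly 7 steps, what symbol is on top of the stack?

step 1: stack=$ S  input=true if end true true $  — expand S ::= P F true
step 2: stack=$ true F P  input=true if end true true $  — expand P ::= true
step 3: stack=$ true F true  input=true if end true true $  — match true
step 4: stack=$ true F  input=if end true true $  — expand F ::= if end H P
step 5: stack=$ true P H end if  input=if end true true $  — match if
step 6: stack=$ true P H end  input=end true true $  — match end
step 7: stack=$ true P H  input=true true $  — expand H ::= epsilon
Stack after step 7: $ true P (top = P).

P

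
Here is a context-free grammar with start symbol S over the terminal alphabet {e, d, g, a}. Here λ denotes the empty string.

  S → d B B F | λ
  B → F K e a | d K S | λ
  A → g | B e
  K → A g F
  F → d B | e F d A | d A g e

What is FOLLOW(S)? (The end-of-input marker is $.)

{$, d, e, g}

FIRST(S): from S→d B B F we get {d}; from S→λ we get {λ}. So FIRST(S) = {λ, d}.
FIRST(F): from F→d B we get {d}; from F→e F d A we get {e}; from F→d A g e we get {d}. So FIRST(F) = {d, e}.
FIRST(B): from B→F K e a we get {d, e}; from B→d K S we get {d}; from B→λ we get {λ}. So FIRST(B) = {λ, d, e}.
FIRST(A): from A→g we get {g}; from A→B e we get {d, e}. So FIRST(A) = {d, e, g}.
FIRST(K): from K→A g F we get {d, e, g}. So FIRST(K) = {d, e, g}.
FOLLOW(S) includes $ since S is the start symbol.
FOLLOW(S): in B→d K S, the suffix after S is empty, so FOLLOW(S) ⊇ FOLLOW(B) = {$, d, e, g}. Thus FOLLOW(S) = {$, d, e, g}.
FOLLOW(B): in S→d B B F (occurrence 1), B is followed by B F with FIRST {d, e}; in S→d B B F (occurrence 2), B is followed by F with FIRST {d, e}; in A→B e, B is followed by e with FIRST {e}; in F→d B, the suffix after B is empty, so FOLLOW(B) ⊇ FOLLOW(F) = {$, d, e, g}. Thus FOLLOW(B) = {$, d, e, g}.
FOLLOW(K): in B→F K e a, K is followed by e a with FIRST {e}; in B→d K S, K is followed by S with FIRST {λ, d}; in B→d K S, the suffix after K is nullable, so FOLLOW(K) ⊇ FOLLOW(B) = {$, d, e, g}. Thus FOLLOW(K) = {$, d, e, g}.
FOLLOW(F): in S→d B B F, the suffix after F is empty, so FOLLOW(F) ⊇ FOLLOW(S) = {$, d, e, g}; in B→F K e a, F is followed by K e a with FIRST {d, e, g}; in K→A g F, the suffix after F is empty, so FOLLOW(F) ⊇ FOLLOW(K) = {$, d, e, g}; in F→e F d A, F is followed by d A with FIRST {d}. Thus FOLLOW(F) = {$, d, e, g}.
FOLLOW(A): in K→A g F, A is followed by g F with FIRST {g}; in F→e F d A, the suffix after A is empty, so FOLLOW(A) ⊇ FOLLOW(F) = {$, d, e, g}; in F→d A g e, A is followed by g e with FIRST {g}. Thus FOLLOW(A) = {$, d, e, g}.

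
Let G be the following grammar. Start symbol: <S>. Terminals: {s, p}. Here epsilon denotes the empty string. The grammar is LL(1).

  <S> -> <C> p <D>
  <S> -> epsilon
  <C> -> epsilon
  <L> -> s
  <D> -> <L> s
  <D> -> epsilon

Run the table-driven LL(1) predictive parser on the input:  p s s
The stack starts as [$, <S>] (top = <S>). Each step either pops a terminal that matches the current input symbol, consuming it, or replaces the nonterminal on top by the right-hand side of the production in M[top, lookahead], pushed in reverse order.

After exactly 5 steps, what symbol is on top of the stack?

s

step 1: stack=$ <S>  input=p s s $  — expand <S> -> <C> p <D>
step 2: stack=$ <D> p <C>  input=p s s $  — expand <C> -> epsilon
step 3: stack=$ <D> p  input=p s s $  — match p
step 4: stack=$ <D>  input=s s $  — expand <D> -> <L> s
step 5: stack=$ s <L>  input=s s $  — expand <L> -> s
Stack after step 5: $ s s (top = s).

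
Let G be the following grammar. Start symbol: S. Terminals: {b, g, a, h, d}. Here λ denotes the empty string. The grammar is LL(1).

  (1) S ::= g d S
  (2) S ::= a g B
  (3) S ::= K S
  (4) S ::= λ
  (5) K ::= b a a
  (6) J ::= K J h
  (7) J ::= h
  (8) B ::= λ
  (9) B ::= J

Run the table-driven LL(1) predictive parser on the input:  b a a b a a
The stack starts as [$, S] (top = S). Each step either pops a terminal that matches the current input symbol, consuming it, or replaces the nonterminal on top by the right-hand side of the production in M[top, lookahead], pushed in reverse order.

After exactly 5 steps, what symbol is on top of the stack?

S

     Stack      Input          Action
  1  $ S        b a a b a a $  expand S ::= K S
  2  $ S K      b a a b a a $  expand K ::= b a a
  3  $ S a a b  b a a b a a $  match b
  4  $ S a a    a a b a a $    match a
  5  $ S a      a b a a $      match a
Stack after step 5: $ S (top = S).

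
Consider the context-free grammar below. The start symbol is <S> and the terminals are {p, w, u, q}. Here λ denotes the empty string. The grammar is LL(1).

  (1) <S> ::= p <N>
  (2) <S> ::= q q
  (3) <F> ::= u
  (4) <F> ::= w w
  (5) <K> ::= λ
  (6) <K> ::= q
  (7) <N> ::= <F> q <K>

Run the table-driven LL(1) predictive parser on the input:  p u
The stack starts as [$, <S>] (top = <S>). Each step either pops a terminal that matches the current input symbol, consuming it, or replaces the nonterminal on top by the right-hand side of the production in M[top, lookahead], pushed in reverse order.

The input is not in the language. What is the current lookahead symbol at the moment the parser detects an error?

$

step 1: stack=$ <S>  input=p u $  — expand <S> ::= p <N>
step 2: stack=$ <N> p  input=p u $  — match p
step 3: stack=$ <N>  input=u $  — expand <N> ::= <F> q <K>
step 4: stack=$ <K> q <F>  input=u $  — expand <F> ::= u
step 5: stack=$ <K> q u  input=u $  — match u
step 6: stack=$ <K> q  input=$  — error: top is terminal q but lookahead is $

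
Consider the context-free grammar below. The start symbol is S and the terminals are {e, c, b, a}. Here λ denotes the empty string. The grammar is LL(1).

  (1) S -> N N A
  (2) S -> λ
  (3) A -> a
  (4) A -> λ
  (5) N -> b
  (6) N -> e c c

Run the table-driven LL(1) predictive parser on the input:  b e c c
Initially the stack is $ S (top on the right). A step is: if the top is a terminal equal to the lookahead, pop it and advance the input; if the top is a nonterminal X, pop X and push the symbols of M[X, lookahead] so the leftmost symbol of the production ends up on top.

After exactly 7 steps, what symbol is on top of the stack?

step 1: stack=$ S  input=b e c c $  — expand S -> N N A
step 2: stack=$ A N N  input=b e c c $  — expand N -> b
step 3: stack=$ A N b  input=b e c c $  — match b
step 4: stack=$ A N  input=e c c $  — expand N -> e c c
step 5: stack=$ A c c e  input=e c c $  — match e
step 6: stack=$ A c c  input=c c $  — match c
step 7: stack=$ A c  input=c $  — match c
Stack after step 7: $ A (top = A).

A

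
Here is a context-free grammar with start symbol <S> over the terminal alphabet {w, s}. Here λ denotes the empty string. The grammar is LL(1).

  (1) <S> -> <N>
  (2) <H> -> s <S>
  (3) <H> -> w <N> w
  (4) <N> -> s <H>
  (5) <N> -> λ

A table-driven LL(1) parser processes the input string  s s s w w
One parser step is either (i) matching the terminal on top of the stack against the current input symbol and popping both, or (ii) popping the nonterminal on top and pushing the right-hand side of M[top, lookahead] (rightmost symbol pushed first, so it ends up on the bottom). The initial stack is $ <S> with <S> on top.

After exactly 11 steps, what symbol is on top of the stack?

w

      Stack      Input        Action
   1  $ <S>      s s s w w $  expand <S> -> <N>
   2  $ <N>      s s s w w $  expand <N> -> s <H>
   3  $ <H> s    s s s w w $  match s
   4  $ <H>      s s w w $    expand <H> -> s <S>
   5  $ <S> s    s s w w $    match s
   6  $ <S>      s w w $      expand <S> -> <N>
   7  $ <N>      s w w $      expand <N> -> s <H>
   8  $ <H> s    s w w $      match s
   9  $ <H>      w w $        expand <H> -> w <N> w
  10  $ w <N> w  w w $        match w
  11  $ w <N>    w $          expand <N> -> λ
Stack after step 11: $ w (top = w).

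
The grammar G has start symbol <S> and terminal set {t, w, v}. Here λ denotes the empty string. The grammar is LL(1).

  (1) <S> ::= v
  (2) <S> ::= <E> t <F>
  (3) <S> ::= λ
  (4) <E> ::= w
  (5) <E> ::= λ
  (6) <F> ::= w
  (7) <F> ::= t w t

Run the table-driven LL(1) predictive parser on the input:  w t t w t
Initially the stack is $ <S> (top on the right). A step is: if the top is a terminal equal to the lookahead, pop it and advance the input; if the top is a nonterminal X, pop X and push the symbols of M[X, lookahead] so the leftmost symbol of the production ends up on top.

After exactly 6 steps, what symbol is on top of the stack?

w

step 1: stack=$ <S>  input=w t t w t $  — expand <S> ::= <E> t <F>
step 2: stack=$ <F> t <E>  input=w t t w t $  — expand <E> ::= w
step 3: stack=$ <F> t w  input=w t t w t $  — match w
step 4: stack=$ <F> t  input=t t w t $  — match t
step 5: stack=$ <F>  input=t w t $  — expand <F> ::= t w t
step 6: stack=$ t w t  input=t w t $  — match t
Stack after step 6: $ t w (top = w).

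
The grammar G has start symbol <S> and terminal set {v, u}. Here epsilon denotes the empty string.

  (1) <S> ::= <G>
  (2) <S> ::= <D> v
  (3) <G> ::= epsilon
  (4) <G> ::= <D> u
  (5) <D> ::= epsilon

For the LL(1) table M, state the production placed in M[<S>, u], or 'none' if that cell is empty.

FIRST(<D>) = {epsilon}
FIRST(<G>) = {epsilon, u}  (via <D> u)
FIRST(<S>) = {epsilon, u, v}  (via <G>, <D> v)
FOLLOW(<S>) includes $ since <S> is the start symbol.
FOLLOW(<S>): <S> appears on no right-hand side. Thus FOLLOW(<S>) = {$}.
For <S> ::= <G>: FIRST(<G>) = {epsilon, u}, so it goes in M[<S>, t] for t ∈ {u}; since epsilon ∈ FIRST, also for every t ∈ FOLLOW(<S>) = {$}.
For <S> ::= <D> v: FIRST(<D> v) = {v}, so it goes in M[<S>, t] for t ∈ {v}.

<S> ::= <G>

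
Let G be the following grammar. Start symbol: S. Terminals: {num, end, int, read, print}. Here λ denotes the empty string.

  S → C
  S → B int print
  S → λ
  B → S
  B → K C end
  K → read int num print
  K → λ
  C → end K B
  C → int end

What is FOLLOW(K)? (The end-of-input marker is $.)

FIRST(K) = {λ, read}
FIRST(C) = {end, int}
FIRST(S) = {λ, end, int, read}  (via C, B int print)
FIRST(B) = {λ, end, int, read}  (via S, K C end)
FOLLOW(S) includes $ since S is the start symbol.
FOLLOW(S): in B→S, the suffix after S is empty, so FOLLOW(S) ⊇ FOLLOW(B) = {$, end, int}. Thus FOLLOW(S) = {$, end, int}.
FOLLOW(C): in S→C, the suffix after C is empty, so FOLLOW(C) ⊇ FOLLOW(S) = {$, end, int}; in B→K C end, C is followed by end with FIRST {end}. Thus FOLLOW(C) = {$, end, int}.
FOLLOW(B): in S→B int print, B is followed by int print with FIRST {int}; in C→end K B, the suffix after B is empty, so FOLLOW(B) ⊇ FOLLOW(C) = {$, end, int}. Thus FOLLOW(B) = {$, end, int}.
FOLLOW(K): in B→K C end, K is followed by C end with FIRST {end, int}; in C→end K B, K is followed by B with FIRST {λ, end, int, read}; in C→end K B, the suffix after K is nullable, so FOLLOW(K) ⊇ FOLLOW(C) = {$, end, int}. Thus FOLLOW(K) = {$, end, int, read}.

{$, end, int, read}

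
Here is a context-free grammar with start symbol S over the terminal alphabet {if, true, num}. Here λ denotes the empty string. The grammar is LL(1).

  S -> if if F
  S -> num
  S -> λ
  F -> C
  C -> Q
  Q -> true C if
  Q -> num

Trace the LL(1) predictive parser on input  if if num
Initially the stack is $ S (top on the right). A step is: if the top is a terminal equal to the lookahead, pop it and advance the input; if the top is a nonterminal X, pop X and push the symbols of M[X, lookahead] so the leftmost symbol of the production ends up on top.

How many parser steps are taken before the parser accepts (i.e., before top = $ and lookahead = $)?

7

step 1: stack=$ S  input=if if num $  — expand S -> if if F
step 2: stack=$ F if if  input=if if num $  — match if
step 3: stack=$ F if  input=if num $  — match if
step 4: stack=$ F  input=num $  — expand F -> C
step 5: stack=$ C  input=num $  — expand C -> Q
step 6: stack=$ Q  input=num $  — expand Q -> num
step 7: stack=$ num  input=num $  — match num
Accept reached after 7 steps.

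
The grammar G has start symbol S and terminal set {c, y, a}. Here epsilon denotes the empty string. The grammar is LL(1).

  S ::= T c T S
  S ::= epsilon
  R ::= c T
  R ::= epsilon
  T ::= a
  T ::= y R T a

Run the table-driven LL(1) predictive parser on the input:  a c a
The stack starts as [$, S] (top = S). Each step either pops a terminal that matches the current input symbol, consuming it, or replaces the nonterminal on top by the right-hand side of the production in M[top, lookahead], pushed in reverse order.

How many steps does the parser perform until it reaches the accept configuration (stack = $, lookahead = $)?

7

step 1: stack=$ S  input=a c a $  — expand S ::= T c T S
step 2: stack=$ S T c T  input=a c a $  — expand T ::= a
step 3: stack=$ S T c a  input=a c a $  — match a
step 4: stack=$ S T c  input=c a $  — match c
step 5: stack=$ S T  input=a $  — expand T ::= a
step 6: stack=$ S a  input=a $  — match a
step 7: stack=$ S  input=$  — expand S ::= epsilon
Accept reached after 7 steps.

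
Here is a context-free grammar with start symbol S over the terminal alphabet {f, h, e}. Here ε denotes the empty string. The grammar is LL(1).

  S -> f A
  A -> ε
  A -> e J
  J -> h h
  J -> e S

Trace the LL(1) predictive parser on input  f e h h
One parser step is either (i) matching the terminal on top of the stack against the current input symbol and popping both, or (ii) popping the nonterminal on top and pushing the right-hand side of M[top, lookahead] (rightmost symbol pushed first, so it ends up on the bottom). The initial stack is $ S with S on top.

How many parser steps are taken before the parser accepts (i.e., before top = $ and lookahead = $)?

step 1: stack=$ S  input=f e h h $  — expand S -> f A
step 2: stack=$ A f  input=f e h h $  — match f
step 3: stack=$ A  input=e h h $  — expand A -> e J
step 4: stack=$ J e  input=e h h $  — match e
step 5: stack=$ J  input=h h $  — expand J -> h h
step 6: stack=$ h h  input=h h $  — match h
step 7: stack=$ h  input=h $  — match h
Accept reached after 7 steps.

7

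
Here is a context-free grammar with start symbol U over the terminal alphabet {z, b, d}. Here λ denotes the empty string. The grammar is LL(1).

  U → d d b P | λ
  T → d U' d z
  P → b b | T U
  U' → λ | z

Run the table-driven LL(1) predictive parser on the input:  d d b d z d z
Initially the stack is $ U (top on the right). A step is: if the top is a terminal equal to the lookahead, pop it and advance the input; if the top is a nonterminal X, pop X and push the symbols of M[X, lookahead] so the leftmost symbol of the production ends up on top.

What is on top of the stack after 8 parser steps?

z

     Stack         Input            Action
  1  $ U           d d b d z d z $  expand U → d d b P
  2  $ P b d d     d d b d z d z $  match d
  3  $ P b d       d b d z d z $    match d
  4  $ P b         b d z d z $      match b
  5  $ P           d z d z $        expand P → T U
  6  $ U T         d z d z $        expand T → d U' d z
  7  $ U z d U' d  d z d z $        match d
  8  $ U z d U'    z d z $          expand U' → z
Stack after step 8: $ U z d z (top = z).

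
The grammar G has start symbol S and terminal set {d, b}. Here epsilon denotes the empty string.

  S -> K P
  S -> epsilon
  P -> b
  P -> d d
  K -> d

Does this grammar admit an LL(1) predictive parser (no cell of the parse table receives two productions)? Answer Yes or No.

Yes

FIRST(S) = {epsilon, d}
FIRST(P) = {b, d}
FIRST(K) = {d}
FOLLOW(S) = {$}
FOLLOW(P) = {$}
FOLLOW(K) = {b, d}
Each cell of M receives at most one production.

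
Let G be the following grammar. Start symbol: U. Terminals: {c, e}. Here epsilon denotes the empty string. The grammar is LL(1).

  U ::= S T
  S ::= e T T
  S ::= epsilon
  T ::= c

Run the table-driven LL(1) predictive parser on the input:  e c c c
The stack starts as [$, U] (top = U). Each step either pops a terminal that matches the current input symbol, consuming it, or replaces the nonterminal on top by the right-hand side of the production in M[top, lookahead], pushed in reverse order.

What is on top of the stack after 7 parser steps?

T

step 1: stack=$ U  input=e c c c $  — expand U ::= S T
step 2: stack=$ T S  input=e c c c $  — expand S ::= e T T
step 3: stack=$ T T T e  input=e c c c $  — match e
step 4: stack=$ T T T  input=c c c $  — expand T ::= c
step 5: stack=$ T T c  input=c c c $  — match c
step 6: stack=$ T T  input=c c $  — expand T ::= c
step 7: stack=$ T c  input=c c $  — match c
Stack after step 7: $ T (top = T).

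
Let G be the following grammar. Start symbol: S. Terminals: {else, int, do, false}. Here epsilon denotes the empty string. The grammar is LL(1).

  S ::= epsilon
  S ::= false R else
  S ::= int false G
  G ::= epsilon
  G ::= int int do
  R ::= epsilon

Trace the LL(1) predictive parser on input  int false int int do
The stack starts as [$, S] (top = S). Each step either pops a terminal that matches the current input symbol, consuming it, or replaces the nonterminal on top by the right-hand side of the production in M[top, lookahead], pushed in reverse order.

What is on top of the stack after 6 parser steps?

     Stack          Input                   Action
  1  $ S            int false int int do $  expand S ::= int false G
  2  $ G false int  int false int int do $  match int
  3  $ G false      false int int do $      match false
  4  $ G            int int do $            expand G ::= int int do
  5  $ do int int   int int do $            match int
  6  $ do int       int do $                match int
Stack after step 6: $ do (top = do).

do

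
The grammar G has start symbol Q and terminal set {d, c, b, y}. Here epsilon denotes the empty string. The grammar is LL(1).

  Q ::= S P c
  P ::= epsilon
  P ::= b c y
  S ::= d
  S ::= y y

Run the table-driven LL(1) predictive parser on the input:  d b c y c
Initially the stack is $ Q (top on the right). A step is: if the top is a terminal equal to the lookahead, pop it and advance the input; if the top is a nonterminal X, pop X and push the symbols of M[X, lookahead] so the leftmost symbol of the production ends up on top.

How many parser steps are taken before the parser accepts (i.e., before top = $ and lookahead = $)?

step 1: stack=$ Q  input=d b c y c $  — expand Q ::= S P c
step 2: stack=$ c P S  input=d b c y c $  — expand S ::= d
step 3: stack=$ c P d  input=d b c y c $  — match d
step 4: stack=$ c P  input=b c y c $  — expand P ::= b c y
step 5: stack=$ c y c b  input=b c y c $  — match b
step 6: stack=$ c y c  input=c y c $  — match c
step 7: stack=$ c y  input=y c $  — match y
step 8: stack=$ c  input=c $  — match c
Accept reached after 8 steps.

8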